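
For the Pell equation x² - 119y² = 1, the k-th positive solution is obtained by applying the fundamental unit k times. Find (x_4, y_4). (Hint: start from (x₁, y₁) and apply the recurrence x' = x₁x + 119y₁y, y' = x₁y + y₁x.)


Step 1: Find the fundamental solution (x₁, y₁) of x² - 119y² = 1.
  Expand √119 as a continued fraction. a₀ = ⌊√119⌋ = 10; iterate m_{k+1} = d_k·a_k − m_k, d_{k+1} = (119 − m_{k+1}²)/d_k, a_{k+1} = ⌊(a₀ + m_{k+1})/d_{k+1}⌋ (starting m₀ = 0, d₀ = 1), with convergents p_k = a_k·p_{k-1} + p_{k-2}, q_k = a_k·q_{k-1} + q_{k-2} (p₋₁ = 1, q₋₁ = 0):
  k = 0: a₀ = 10; p₀/q₀ = 10/1; p₀² − 119·q₀² = 100 − 119 = -19.
  k = 1: m = 10, d = 19, a = ⌊(10 + 10)/19⌋ = 1; p/q = (1·10 + 1)/(1·1 + 0) = 11/1; p² − 119·q² = 121 − 119 = 2.
  k = 2: m = 9, d = 2, a = ⌊(10 + 9)/2⌋ = 9; p/q = (9·11 + 10)/(9·1 + 1) = 109/10; p² − 119·q² = 11881 − 11900 = -19.
  k = 3: m = 9, d = 19, a = ⌊(10 + 9)/19⌋ = 1; p/q = (1·109 + 11)/(1·10 + 1) = 120/11; p² − 119·q² = 14400 − 14399 = 1.
  The first convergent with p² − 119·q² = 1 gives the fundamental solution (x₁, y₁) = (120, 11).
Step 2: Apply the recurrence (x_{n+1}, y_{n+1}) = (x₁x_n + 119y₁y_n, x₁y_n + y₁x_n) repeatedly.
  From (x_1, y_1) = (120, 11): x_2 = 120·120 + 119·11·11 = 28799; y_2 = 120·11 + 11·120 = 2640.
  From (x_2, y_2) = (28799, 2640): x_3 = 120·28799 + 119·11·2640 = 6911640; y_3 = 120·2640 + 11·28799 = 633589.
  From (x_3, y_3) = (6911640, 633589): x_4 = 120·6911640 + 119·11·633589 = 1658764801; y_4 = 120·633589 + 11·6911640 = 152058720.
Step 3: Verify x_4² - 119·y_4² = 2751500665036569601 - 2751500665036569600 = 1 (should be 1). ✓

(x_1, y_1) = (120, 11); (x_4, y_4) = (1658764801, 152058720).


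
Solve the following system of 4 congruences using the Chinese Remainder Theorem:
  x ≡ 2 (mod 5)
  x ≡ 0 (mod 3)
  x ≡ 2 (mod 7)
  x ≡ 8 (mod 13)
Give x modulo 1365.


Product of moduli M = 5 · 3 · 7 · 13 = 1365.
Merge one congruence at a time:
  Start: x ≡ 2 (mod 5).
  Combine with x ≡ 0 (mod 3); new modulus lcm = 15.
    Write x = 2 + 5·t and substitute into x ≡ 0 (mod 3): 5·t ≡ 0 − 2 = -2 (mod 3).
    Reduce coefficients mod 3: 2·t ≡ 1 (mod 3).
    The inverse of 2 mod 3 is 2 (since 2·2 = 4 = 1·3 + 1), so t ≡ 2·1 = 2 ≡ 2 (mod 3).
    Then x = 2 + 5·2 = 12, valid modulo lcm(5, 3) = 15: x ≡ 12 (mod 15).
  Combine with x ≡ 2 (mod 7); new modulus lcm = 105.
    Write x = 12 + 15·t and substitute into x ≡ 2 (mod 7): 15·t ≡ 2 − 12 = -10 (mod 7).
    Reduce coefficients mod 7: 1·t ≡ 4 (mod 7).
    So t ≡ 4 (mod 7).
    Then x = 12 + 15·4 = 72, valid modulo lcm(15, 7) = 105: x ≡ 72 (mod 105).
  Combine with x ≡ 8 (mod 13); new modulus lcm = 1365.
    Write x = 72 + 105·t and substitute into x ≡ 8 (mod 13): 105·t ≡ 8 − 72 = -64 (mod 13).
    Reduce coefficients mod 13: 1·t ≡ 1 (mod 13).
    So t ≡ 1 (mod 13).
    Then x = 72 + 105·1 = 177, valid modulo lcm(105, 13) = 1365: x ≡ 177 (mod 1365).
Verify against each original: 177 mod 5 = 2, 177 mod 3 = 0, 177 mod 7 = 2, 177 mod 13 = 8.

x ≡ 177 (mod 1365).


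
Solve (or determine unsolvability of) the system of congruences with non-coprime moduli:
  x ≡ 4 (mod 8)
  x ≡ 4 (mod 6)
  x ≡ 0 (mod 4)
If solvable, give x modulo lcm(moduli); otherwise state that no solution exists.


Moduli 8, 6, 4 are not pairwise coprime, so CRT works modulo lcm(m_i) when all pairwise compatibility conditions hold.
Pairwise compatibility: gcd(m_i, m_j) must divide a_i - a_j for every pair.
Merge one congruence at a time:
  Start: x ≡ 4 (mod 8).
  Combine with x ≡ 4 (mod 6): gcd(8, 6) = 2; 4 - 4 = 0, which IS divisible by 2, so compatible.
    Write x = 4 + 8·t and substitute into x ≡ 4 (mod 6): 8·t ≡ 4 − 4 = 0 (mod 6).
    Divide the congruence (and modulus) by g = 2: 4·t ≡ 0 (mod 3).
    Reduce coefficients mod 3: 1·t ≡ 0 (mod 3).
    So t ≡ 0 (mod 3).
    Then x = 4 + 8·0 = 4, valid modulo lcm(8, 6) = 24: x ≡ 4 (mod 24).
  Combine with x ≡ 0 (mod 4): gcd(24, 4) = 4; 0 - 4 = -4, which IS divisible by 4, so compatible.
    Write x = 4 + 24·t and substitute into x ≡ 0 (mod 4): 24·t ≡ 0 − 4 = -4 (mod 4).
    Divide the congruence (and modulus) by g = 4: 6·t ≡ -1 (mod 1).
    Modulo 1 every t works; take t = 0.
    Then x = 4 + 24·0 = 4, valid modulo lcm(24, 4) = 24: x ≡ 4 (mod 24).
Verify: 4 mod 8 = 4, 4 mod 6 = 4, 4 mod 4 = 0.

x ≡ 4 (mod 24).


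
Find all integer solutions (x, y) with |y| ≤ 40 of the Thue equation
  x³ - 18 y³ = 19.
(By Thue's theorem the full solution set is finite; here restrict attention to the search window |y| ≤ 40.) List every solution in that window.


The equation is x³ - 18y³ = 19. For fixed y, x³ = 18·y³ + 19, so a solution requires the RHS to be a perfect cube.
Strategy: iterate y from -40 to 40, compute RHS = 18·y³ + 19, and check whether it is a (positive or negative) perfect cube.
Check small values of y:
  y = 0: RHS = 19 is not a perfect cube.
  y = 1: RHS = 37 is not a perfect cube.
  y = -1: RHS = 1 = (1)³ ⇒ x = 1 works.
  y = 2: RHS = 163 is not a perfect cube.
  y = -2: RHS = -125 = (-5)³ ⇒ x = -5 works.
  y = 3: RHS = 505 is not a perfect cube.
  y = -3: RHS = -467 is not a perfect cube.
Continuing the search up to |y| = 40 finds no further solutions beyond those listed.
Collected solutions: (1, -1), (-5, -2).

Solutions (with |y| ≤ 40): (1, -1), (-5, -2).


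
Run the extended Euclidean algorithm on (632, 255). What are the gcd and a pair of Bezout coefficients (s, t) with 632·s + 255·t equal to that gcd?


Euclidean algorithm on (632, 255) — divide until remainder is 0:
  632 = 2 · 255 + 122
  255 = 2 · 122 + 11
  122 = 11 · 11 + 1
  11 = 11 · 1 + 0
gcd(632, 255) = 1.
Track Bezout coefficients alongside the remainders: start with r₀ = 632 = a·1 + b·0 (s = 1, t = 0) and r₁ = 255 = a·0 + b·1 (s = 0, t = 1); each new remainder r_{k+1} = r_{k-1} − q_k·r_k inherits s_{k+1} = s_{k-1} − q_k·s_k, t_{k+1} = t_{k-1} − q_k·t_k, so r_k = a·s_k + b·t_k at every step:
  q = 2: r = 122, s = 1 − 2·0 = 1, t = 0 − 2·1 = -2  (check: 632·1 + 255·(-2) = 122)
  q = 2: r = 11, s = 0 − 2·1 = -2, t = 1 − 2·(-2) = 5  (check: 632·(-2) + 255·5 = 11)
  q = 11: r = 1, s = 1 − 11·(-2) = 23, t = -2 − 11·5 = -57  (check: 632·23 + 255·(-57) = 1)
The row with r = 1 (the gcd) gives the Bezout coefficients s = 23, t = -57.
Result: 632 · (23) + 255 · (-57) = 1.

gcd(632, 255) = 1; s = 23, t = -57 (check: 632·23 + 255·(-57) = 1).


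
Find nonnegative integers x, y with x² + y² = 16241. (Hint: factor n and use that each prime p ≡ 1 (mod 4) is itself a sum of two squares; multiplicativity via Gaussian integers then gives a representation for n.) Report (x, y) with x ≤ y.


Step 1: Factor n = 16241 = 109 · 149.
Step 2: Check the mod-4 condition on each prime factor: 109 ≡ 1 (mod 4), exponent 1; 149 ≡ 1 (mod 4), exponent 1.
All primes ≡ 3 (mod 4) appear to even exponent (or don't appear), so by the two-squares theorem n IS expressible as a sum of two squares.
Step 3: Build a representation. Here n = 109 · 149 is a product of primes ≡ 1 (mod 4). Each prime p ≡ 1 (mod 4) is itself a sum of two squares; find a² by testing p − a² for a perfect square:
  109: 109 − 1² = 108, 109 − 2² = 105, 109 − 3² = 100 = 10² ⇒ 109 = 3² + 10².
  149: 149 − 1² = 148, 149 − 2² = 145, 149 − 3² = 140, 149 − 4² = 133, 149 − 5² = 124, 149 − 6² = 113, 149 − 7² = 100 = 10² ⇒ 149 = 7² + 10².
  Combine using the Brahmagupta–Fibonacci identity (a² + b²)(c² + d²) = (ac − bd)² + (ad + bc)² = (ac + bd)² + (ad − bc)²:
  109 · 149 = 16241: from (3² + 10²)(7² + 10²), take (3·7 − 10·10, 3·10 + 10·7) = (21 − 100, 30 + 70) = (-79, 100); dropping signs (only squares matter) gives (79, 100); check 79² + 100² = 6241 + 10000 = 16241 ✓.
Step 4: Order so x ≤ y and verify: 79² + 100² = 6241 + 10000 = 16241 = n. ✓

n = 16241 = 79² + 100² (one valid representation with x ≤ y).


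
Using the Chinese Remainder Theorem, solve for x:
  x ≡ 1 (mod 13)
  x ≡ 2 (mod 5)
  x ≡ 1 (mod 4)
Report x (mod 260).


Moduli 13, 5, 4 are pairwise coprime; by CRT there is a unique solution modulo M = 13 · 5 · 4 = 260.
Solve pairwise, accumulating the modulus:
  Start with x ≡ 1 (mod 13).
  Combine with x ≡ 2 (mod 5): since gcd(13, 5) = 1, we get a unique residue mod 65.
    Write x = 1 + 13·t and substitute into x ≡ 2 (mod 5): 13·t ≡ 2 − 1 = 1 (mod 5).
    Reduce coefficients mod 5: 3·t ≡ 1 (mod 5).
    The inverse of 3 mod 5 is 2 (since 3·2 = 6 = 1·5 + 1), so t ≡ 2·1 = 2 ≡ 2 (mod 5).
    Then x = 1 + 13·2 = 27, valid modulo lcm(13, 5) = 65: x ≡ 27 (mod 65).
  Combine with x ≡ 1 (mod 4): since gcd(65, 4) = 1, we get a unique residue mod 260.
    Write x = 27 + 65·t and substitute into x ≡ 1 (mod 4): 65·t ≡ 1 − 27 = -26 (mod 4).
    Reduce coefficients mod 4: 1·t ≡ 2 (mod 4).
    So t ≡ 2 (mod 4).
    Then x = 27 + 65·2 = 157, valid modulo lcm(65, 4) = 260: x ≡ 157 (mod 260).
Verify: 157 mod 13 = 1 ✓, 157 mod 5 = 2 ✓, 157 mod 4 = 1 ✓.

x ≡ 157 (mod 260).


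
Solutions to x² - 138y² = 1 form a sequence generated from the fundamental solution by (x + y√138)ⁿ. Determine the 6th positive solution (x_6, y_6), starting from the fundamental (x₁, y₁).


Step 1: Find the fundamental solution (x₁, y₁) of x² - 138y² = 1.
  Expand √138 as a continued fraction. a₀ = ⌊√138⌋ = 11; iterate m_{k+1} = d_k·a_k − m_k, d_{k+1} = (138 − m_{k+1}²)/d_k, a_{k+1} = ⌊(a₀ + m_{k+1})/d_{k+1}⌋ (starting m₀ = 0, d₀ = 1), with convergents p_k = a_k·p_{k-1} + p_{k-2}, q_k = a_k·q_{k-1} + q_{k-2} (p₋₁ = 1, q₋₁ = 0):
  k = 0: a₀ = 11; p₀/q₀ = 11/1; p₀² − 138·q₀² = 121 − 138 = -17.
  k = 1: m = 11, d = 17, a = ⌊(11 + 11)/17⌋ = 1; p/q = (1·11 + 1)/(1·1 + 0) = 12/1; p² − 138·q² = 144 − 138 = 6.
  k = 2: m = 6, d = 6, a = ⌊(11 + 6)/6⌋ = 2; p/q = (2·12 + 11)/(2·1 + 1) = 35/3; p² − 138·q² = 1225 − 1242 = -17.
  k = 3: m = 6, d = 17, a = ⌊(11 + 6)/17⌋ = 1; p/q = (1·35 + 12)/(1·3 + 1) = 47/4; p² − 138·q² = 2209 − 2208 = 1.
  The first convergent with p² − 138·q² = 1 gives the fundamental solution (x₁, y₁) = (47, 4).
Step 2: Apply the recurrence (x_{n+1}, y_{n+1}) = (x₁x_n + 138y₁y_n, x₁y_n + y₁x_n) repeatedly.
  From (x_1, y_1) = (47, 4): x_2 = 47·47 + 138·4·4 = 4417; y_2 = 47·4 + 4·47 = 376.
  From (x_2, y_2) = (4417, 376): x_3 = 47·4417 + 138·4·376 = 415151; y_3 = 47·376 + 4·4417 = 35340.
  From (x_3, y_3) = (415151, 35340): x_4 = 47·415151 + 138·4·35340 = 39019777; y_4 = 47·35340 + 4·415151 = 3321584.
  From (x_4, y_4) = (39019777, 3321584): x_5 = 47·39019777 + 138·4·3321584 = 3667443887; y_5 = 47·3321584 + 4·39019777 = 312193556.
  From (x_5, y_5) = (3667443887, 312193556): x_6 = 47·3667443887 + 138·4·312193556 = 344700705601; y_6 = 47·312193556 + 4·3667443887 = 29342872680.
Step 3: Verify x_6² - 138·y_6² = 118818576441827272771201 - 118818576441827272771200 = 1 (should be 1). ✓

(x_1, y_1) = (47, 4); (x_6, y_6) = (344700705601, 29342872680).


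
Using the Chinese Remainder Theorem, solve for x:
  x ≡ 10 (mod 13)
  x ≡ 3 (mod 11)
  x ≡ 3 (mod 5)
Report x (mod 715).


Moduli 13, 11, 5 are pairwise coprime; by CRT there is a unique solution modulo M = 13 · 11 · 5 = 715.
Solve pairwise, accumulating the modulus:
  Start with x ≡ 10 (mod 13).
  Combine with x ≡ 3 (mod 11): since gcd(13, 11) = 1, we get a unique residue mod 143.
    Write x = 10 + 13·t and substitute into x ≡ 3 (mod 11): 13·t ≡ 3 − 10 = -7 (mod 11).
    Reduce coefficients mod 11: 2·t ≡ 4 (mod 11).
    The inverse of 2 mod 11 is 6 (since 2·6 = 12 = 1·11 + 1), so t ≡ 6·4 = 24 ≡ 2 (mod 11).
    Then x = 10 + 13·2 = 36, valid modulo lcm(13, 11) = 143: x ≡ 36 (mod 143).
  Combine with x ≡ 3 (mod 5): since gcd(143, 5) = 1, we get a unique residue mod 715.
    Write x = 36 + 143·t and substitute into x ≡ 3 (mod 5): 143·t ≡ 3 − 36 = -33 (mod 5).
    Reduce coefficients mod 5: 3·t ≡ 2 (mod 5).
    The inverse of 3 mod 5 is 2 (since 3·2 = 6 = 1·5 + 1), so t ≡ 2·2 = 4 ≡ 4 (mod 5).
    Then x = 36 + 143·4 = 608, valid modulo lcm(143, 5) = 715: x ≡ 608 (mod 715).
Verify: 608 mod 13 = 10 ✓, 608 mod 11 = 3 ✓, 608 mod 5 = 3 ✓.

x ≡ 608 (mod 715).


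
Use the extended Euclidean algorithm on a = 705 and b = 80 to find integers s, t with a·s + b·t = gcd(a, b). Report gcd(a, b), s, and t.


Euclidean algorithm on (705, 80) — divide until remainder is 0:
  705 = 8 · 80 + 65
  80 = 1 · 65 + 15
  65 = 4 · 15 + 5
  15 = 3 · 5 + 0
gcd(705, 80) = 5.
Track Bezout coefficients alongside the remainders: start with r₀ = 705 = a·1 + b·0 (s = 1, t = 0) and r₁ = 80 = a·0 + b·1 (s = 0, t = 1); each new remainder r_{k+1} = r_{k-1} − q_k·r_k inherits s_{k+1} = s_{k-1} − q_k·s_k, t_{k+1} = t_{k-1} − q_k·t_k, so r_k = a·s_k + b·t_k at every step:
  q = 8: r = 65, s = 1 − 8·0 = 1, t = 0 − 8·1 = -8  (check: 705·1 + 80·(-8) = 65)
  q = 1: r = 15, s = 0 − 1·1 = -1, t = 1 − 1·(-8) = 9  (check: 705·(-1) + 80·9 = 15)
  q = 4: r = 5, s = 1 − 4·(-1) = 5, t = -8 − 4·9 = -44  (check: 705·5 + 80·(-44) = 5)
The row with r = 5 (the gcd) gives the Bezout coefficients s = 5, t = -44.
Result: 705 · (5) + 80 · (-44) = 5.

gcd(705, 80) = 5; s = 5, t = -44 (check: 705·5 + 80·(-44) = 5).


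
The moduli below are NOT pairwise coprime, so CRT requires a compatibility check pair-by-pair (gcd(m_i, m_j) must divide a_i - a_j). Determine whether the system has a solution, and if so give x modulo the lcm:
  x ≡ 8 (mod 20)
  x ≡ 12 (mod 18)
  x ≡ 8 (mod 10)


Moduli 20, 18, 10 are not pairwise coprime, so CRT works modulo lcm(m_i) when all pairwise compatibility conditions hold.
Pairwise compatibility: gcd(m_i, m_j) must divide a_i - a_j for every pair.
Merge one congruence at a time:
  Start: x ≡ 8 (mod 20).
  Combine with x ≡ 12 (mod 18): gcd(20, 18) = 2; 12 - 8 = 4, which IS divisible by 2, so compatible.
    Write x = 8 + 20·t and substitute into x ≡ 12 (mod 18): 20·t ≡ 12 − 8 = 4 (mod 18).
    Divide the congruence (and modulus) by g = 2: 10·t ≡ 2 (mod 9).
    Reduce coefficients mod 9: 1·t ≡ 2 (mod 9).
    So t ≡ 2 (mod 9).
    Then x = 8 + 20·2 = 48, valid modulo lcm(20, 18) = 180: x ≡ 48 (mod 180).
  Combine with x ≡ 8 (mod 10): gcd(180, 10) = 10; 8 - 48 = -40, which IS divisible by 10, so compatible.
    Write x = 48 + 180·t and substitute into x ≡ 8 (mod 10): 180·t ≡ 8 − 48 = -40 (mod 10).
    Divide the congruence (and modulus) by g = 10: 18·t ≡ -4 (mod 1).
    Modulo 1 every t works; take t = 0.
    Then x = 48 + 180·0 = 48, valid modulo lcm(180, 10) = 180: x ≡ 48 (mod 180).
Verify: 48 mod 20 = 8, 48 mod 18 = 12, 48 mod 10 = 8.

x ≡ 48 (mod 180).


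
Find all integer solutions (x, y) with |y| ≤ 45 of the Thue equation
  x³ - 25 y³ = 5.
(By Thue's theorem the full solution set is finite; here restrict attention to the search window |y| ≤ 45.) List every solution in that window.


The equation is x³ - 25y³ = 5. For fixed y, x³ = 25·y³ + 5, so a solution requires the RHS to be a perfect cube.
Strategy: iterate y from -45 to 45, compute RHS = 25·y³ + 5, and check whether it is a (positive or negative) perfect cube.
Check small values of y:
  y = 0: RHS = 5 is not a perfect cube.
  y = 1: RHS = 30 is not a perfect cube.
  y = -1: RHS = -20 is not a perfect cube.
  y = 2: RHS = 205 is not a perfect cube.
  y = -2: RHS = -195 is not a perfect cube.
  y = 3: RHS = 680 is not a perfect cube.
  y = -3: RHS = -670 is not a perfect cube.
Continuing the search up to |y| = 45 finds no solutions either.
No (x, y) in the scanned range satisfies the equation.

No integer solutions with |y| ≤ 45.


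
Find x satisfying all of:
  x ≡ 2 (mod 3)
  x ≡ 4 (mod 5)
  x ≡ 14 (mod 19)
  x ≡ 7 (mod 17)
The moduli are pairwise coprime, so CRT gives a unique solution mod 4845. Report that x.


Product of moduli M = 3 · 5 · 19 · 17 = 4845.
Merge one congruence at a time:
  Start: x ≡ 2 (mod 3).
  Combine with x ≡ 4 (mod 5); new modulus lcm = 15.
    Write x = 2 + 3·t and substitute into x ≡ 4 (mod 5): 3·t ≡ 4 − 2 = 2 (mod 5).
    The inverse of 3 mod 5 is 2 (since 3·2 = 6 = 1·5 + 1), so t ≡ 2·2 = 4 ≡ 4 (mod 5).
    Then x = 2 + 3·4 = 14, valid modulo lcm(3, 5) = 15: x ≡ 14 (mod 15).
  Combine with x ≡ 14 (mod 19); new modulus lcm = 285.
    Write x = 14 + 15·t and substitute into x ≡ 14 (mod 19): 15·t ≡ 14 − 14 = 0 (mod 19).
    The inverse of 15 mod 19 is 14 (since 15·14 = 210 = 11·19 + 1), so t ≡ 14·0 = 0 ≡ 0 (mod 19).
    Then x = 14 + 15·0 = 14, valid modulo lcm(15, 19) = 285: x ≡ 14 (mod 285).
  Combine with x ≡ 7 (mod 17); new modulus lcm = 4845.
    Write x = 14 + 285·t and substitute into x ≡ 7 (mod 17): 285·t ≡ 7 − 14 = -7 (mod 17).
    Reduce coefficients mod 17: 13·t ≡ 10 (mod 17).
    The inverse of 13 mod 17 is 4 (since 13·4 = 52 = 3·17 + 1), so t ≡ 4·10 = 40 ≡ 6 (mod 17).
    Then x = 14 + 285·6 = 1724, valid modulo lcm(285, 17) = 4845: x ≡ 1724 (mod 4845).
Verify against each original: 1724 mod 3 = 2, 1724 mod 5 = 4, 1724 mod 19 = 14, 1724 mod 17 = 7.

x ≡ 1724 (mod 4845).


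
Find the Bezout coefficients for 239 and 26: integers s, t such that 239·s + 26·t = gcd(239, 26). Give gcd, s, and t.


Euclidean algorithm on (239, 26) — divide until remainder is 0:
  239 = 9 · 26 + 5
  26 = 5 · 5 + 1
  5 = 5 · 1 + 0
gcd(239, 26) = 1.
Track Bezout coefficients alongside the remainders: start with r₀ = 239 = a·1 + b·0 (s = 1, t = 0) and r₁ = 26 = a·0 + b·1 (s = 0, t = 1); each new remainder r_{k+1} = r_{k-1} − q_k·r_k inherits s_{k+1} = s_{k-1} − q_k·s_k, t_{k+1} = t_{k-1} − q_k·t_k, so r_k = a·s_k + b·t_k at every step:
  q = 9: r = 5, s = 1 − 9·0 = 1, t = 0 − 9·1 = -9  (check: 239·1 + 26·(-9) = 5)
  q = 5: r = 1, s = 0 − 5·1 = -5, t = 1 − 5·(-9) = 46  (check: 239·(-5) + 26·46 = 1)
The row with r = 1 (the gcd) gives the Bezout coefficients s = -5, t = 46.
Result: 239 · (-5) + 26 · (46) = 1.

gcd(239, 26) = 1; s = -5, t = 46 (check: 239·(-5) + 26·46 = 1).


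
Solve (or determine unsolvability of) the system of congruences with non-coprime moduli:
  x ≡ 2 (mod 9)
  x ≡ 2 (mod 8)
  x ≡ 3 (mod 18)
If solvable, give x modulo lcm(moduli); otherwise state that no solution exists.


Moduli 9, 8, 18 are not pairwise coprime, so CRT works modulo lcm(m_i) when all pairwise compatibility conditions hold.
Pairwise compatibility: gcd(m_i, m_j) must divide a_i - a_j for every pair.
Merge one congruence at a time:
  Start: x ≡ 2 (mod 9).
  Combine with x ≡ 2 (mod 8): gcd(9, 8) = 1; 2 - 2 = 0, which IS divisible by 1, so compatible.
    Write x = 2 + 9·t and substitute into x ≡ 2 (mod 8): 9·t ≡ 2 − 2 = 0 (mod 8).
    Reduce coefficients mod 8: 1·t ≡ 0 (mod 8).
    So t ≡ 0 (mod 8).
    Then x = 2 + 9·0 = 2, valid modulo lcm(9, 8) = 72: x ≡ 2 (mod 72).
  Combine with x ≡ 3 (mod 18): gcd(72, 18) = 18, and 3 - 2 = 1 is NOT divisible by 18.
    ⇒ system is inconsistent (no integer solution).

No solution (the system is inconsistent).


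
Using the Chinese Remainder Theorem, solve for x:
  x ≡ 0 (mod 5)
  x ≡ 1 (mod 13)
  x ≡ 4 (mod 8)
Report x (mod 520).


Moduli 5, 13, 8 are pairwise coprime; by CRT there is a unique solution modulo M = 5 · 13 · 8 = 520.
Solve pairwise, accumulating the modulus:
  Start with x ≡ 0 (mod 5).
  Combine with x ≡ 1 (mod 13): since gcd(5, 13) = 1, we get a unique residue mod 65.
    Write x = 0 + 5·t and substitute into x ≡ 1 (mod 13): 5·t ≡ 1 − 0 = 1 (mod 13).
    The inverse of 5 mod 13 is 8 (since 5·8 = 40 = 3·13 + 1), so t ≡ 8·1 = 8 ≡ 8 (mod 13).
    Then x = 0 + 5·8 = 40, valid modulo lcm(5, 13) = 65: x ≡ 40 (mod 65).
  Combine with x ≡ 4 (mod 8): since gcd(65, 8) = 1, we get a unique residue mod 520.
    Write x = 40 + 65·t and substitute into x ≡ 4 (mod 8): 65·t ≡ 4 − 40 = -36 (mod 8).
    Reduce coefficients mod 8: 1·t ≡ 4 (mod 8).
    So t ≡ 4 (mod 8).
    Then x = 40 + 65·4 = 300, valid modulo lcm(65, 8) = 520: x ≡ 300 (mod 520).
Verify: 300 mod 5 = 0 ✓, 300 mod 13 = 1 ✓, 300 mod 8 = 4 ✓.

x ≡ 300 (mod 520).


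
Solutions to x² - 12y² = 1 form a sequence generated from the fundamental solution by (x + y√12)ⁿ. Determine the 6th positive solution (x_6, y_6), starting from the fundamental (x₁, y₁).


Step 1: Find the fundamental solution (x₁, y₁) of x² - 12y² = 1.
  Expand √12 as a continued fraction. a₀ = ⌊√12⌋ = 3; iterate m_{k+1} = d_k·a_k − m_k, d_{k+1} = (12 − m_{k+1}²)/d_k, a_{k+1} = ⌊(a₀ + m_{k+1})/d_{k+1}⌋ (starting m₀ = 0, d₀ = 1), with convergents p_k = a_k·p_{k-1} + p_{k-2}, q_k = a_k·q_{k-1} + q_{k-2} (p₋₁ = 1, q₋₁ = 0):
  k = 0: a₀ = 3; p₀/q₀ = 3/1; p₀² − 12·q₀² = 9 − 12 = -3.
  k = 1: m = 3, d = 3, a = ⌊(3 + 3)/3⌋ = 2; p/q = (2·3 + 1)/(2·1 + 0) = 7/2; p² − 12·q² = 49 − 48 = 1.
  The first convergent with p² − 12·q² = 1 gives the fundamental solution (x₁, y₁) = (7, 2).
Step 2: Apply the recurrence (x_{n+1}, y_{n+1}) = (x₁x_n + 12y₁y_n, x₁y_n + y₁x_n) repeatedly.
  From (x_1, y_1) = (7, 2): x_2 = 7·7 + 12·2·2 = 97; y_2 = 7·2 + 2·7 = 28.
  From (x_2, y_2) = (97, 28): x_3 = 7·97 + 12·2·28 = 1351; y_3 = 7·28 + 2·97 = 390.
  From (x_3, y_3) = (1351, 390): x_4 = 7·1351 + 12·2·390 = 18817; y_4 = 7·390 + 2·1351 = 5432.
  From (x_4, y_4) = (18817, 5432): x_5 = 7·18817 + 12·2·5432 = 262087; y_5 = 7·5432 + 2·18817 = 75658.
  From (x_5, y_5) = (262087, 75658): x_6 = 7·262087 + 12·2·75658 = 3650401; y_6 = 7·75658 + 2·262087 = 1053780.
Step 3: Verify x_6² - 12·y_6² = 13325427460801 - 13325427460800 = 1 (should be 1). ✓

(x_1, y_1) = (7, 2); (x_6, y_6) = (3650401, 1053780).


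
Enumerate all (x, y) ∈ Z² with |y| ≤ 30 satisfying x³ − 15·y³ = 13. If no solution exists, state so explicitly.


The equation is x³ - 15y³ = 13. For fixed y, x³ = 15·y³ + 13, so a solution requires the RHS to be a perfect cube.
Strategy: iterate y from -30 to 30, compute RHS = 15·y³ + 13, and check whether it is a (positive or negative) perfect cube.
Check small values of y:
  y = 0: RHS = 13 is not a perfect cube.
  y = 1: RHS = 28 is not a perfect cube.
  y = -1: RHS = -2 is not a perfect cube.
  y = 2: RHS = 133 is not a perfect cube.
  y = -2: RHS = -107 is not a perfect cube.
  y = 3: RHS = 418 is not a perfect cube.
  y = -3: RHS = -392 is not a perfect cube.
Continuing the search up to |y| = 30 finds no solutions either.
No (x, y) in the scanned range satisfies the equation.

No integer solutions with |y| ≤ 30.


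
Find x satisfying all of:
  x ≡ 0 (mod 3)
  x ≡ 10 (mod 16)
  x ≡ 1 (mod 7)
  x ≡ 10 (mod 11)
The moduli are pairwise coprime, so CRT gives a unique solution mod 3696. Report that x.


Product of moduli M = 3 · 16 · 7 · 11 = 3696.
Merge one congruence at a time:
  Start: x ≡ 0 (mod 3).
  Combine with x ≡ 10 (mod 16); new modulus lcm = 48.
    Write x = 0 + 3·t and substitute into x ≡ 10 (mod 16): 3·t ≡ 10 − 0 = 10 (mod 16).
    The inverse of 3 mod 16 is 11 (since 3·11 = 33 = 2·16 + 1), so t ≡ 11·10 = 110 ≡ 14 (mod 16).
    Then x = 0 + 3·14 = 42, valid modulo lcm(3, 16) = 48: x ≡ 42 (mod 48).
  Combine with x ≡ 1 (mod 7); new modulus lcm = 336.
    Write x = 42 + 48·t and substitute into x ≡ 1 (mod 7): 48·t ≡ 1 − 42 = -41 (mod 7).
    Reduce coefficients mod 7: 6·t ≡ 1 (mod 7).
    The inverse of 6 mod 7 is 6 (since 6·6 = 36 = 5·7 + 1), so t ≡ 6·1 = 6 ≡ 6 (mod 7).
    Then x = 42 + 48·6 = 330, valid modulo lcm(48, 7) = 336: x ≡ 330 (mod 336).
  Combine with x ≡ 10 (mod 11); new modulus lcm = 3696.
    Write x = 330 + 336·t and substitute into x ≡ 10 (mod 11): 336·t ≡ 10 − 330 = -320 (mod 11).
    Reduce coefficients mod 11: 6·t ≡ 10 (mod 11).
    The inverse of 6 mod 11 is 2 (since 6·2 = 12 = 1·11 + 1), so t ≡ 2·10 = 20 ≡ 9 (mod 11).
    Then x = 330 + 336·9 = 3354, valid modulo lcm(336, 11) = 3696: x ≡ 3354 (mod 3696).
Verify against each original: 3354 mod 3 = 0, 3354 mod 16 = 10, 3354 mod 7 = 1, 3354 mod 11 = 10.

x ≡ 3354 (mod 3696).


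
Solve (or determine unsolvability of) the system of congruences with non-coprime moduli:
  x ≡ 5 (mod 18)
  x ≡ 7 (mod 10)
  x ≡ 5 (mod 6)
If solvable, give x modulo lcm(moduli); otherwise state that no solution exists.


Moduli 18, 10, 6 are not pairwise coprime, so CRT works modulo lcm(m_i) when all pairwise compatibility conditions hold.
Pairwise compatibility: gcd(m_i, m_j) must divide a_i - a_j for every pair.
Merge one congruence at a time:
  Start: x ≡ 5 (mod 18).
  Combine with x ≡ 7 (mod 10): gcd(18, 10) = 2; 7 - 5 = 2, which IS divisible by 2, so compatible.
    Write x = 5 + 18·t and substitute into x ≡ 7 (mod 10): 18·t ≡ 7 − 5 = 2 (mod 10).
    Divide the congruence (and modulus) by g = 2: 9·t ≡ 1 (mod 5).
    Reduce coefficients mod 5: 4·t ≡ 1 (mod 5).
    The inverse of 4 mod 5 is 4 (since 4·4 = 16 = 3·5 + 1), so t ≡ 4·1 = 4 ≡ 4 (mod 5).
    Then x = 5 + 18·4 = 77, valid modulo lcm(18, 10) = 90: x ≡ 77 (mod 90).
  Combine with x ≡ 5 (mod 6): gcd(90, 6) = 6; 5 - 77 = -72, which IS divisible by 6, so compatible.
    Write x = 77 + 90·t and substitute into x ≡ 5 (mod 6): 90·t ≡ 5 − 77 = -72 (mod 6).
    Divide the congruence (and modulus) by g = 6: 15·t ≡ -12 (mod 1).
    Modulo 1 every t works; take t = 0.
    Then x = 77 + 90·0 = 77, valid modulo lcm(90, 6) = 90: x ≡ 77 (mod 90).
Verify: 77 mod 18 = 5, 77 mod 10 = 7, 77 mod 6 = 5.

x ≡ 77 (mod 90).


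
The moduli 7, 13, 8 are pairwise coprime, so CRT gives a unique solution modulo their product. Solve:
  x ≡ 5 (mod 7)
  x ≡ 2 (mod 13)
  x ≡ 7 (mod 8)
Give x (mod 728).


Moduli 7, 13, 8 are pairwise coprime; by CRT there is a unique solution modulo M = 7 · 13 · 8 = 728.
Solve pairwise, accumulating the modulus:
  Start with x ≡ 5 (mod 7).
  Combine with x ≡ 2 (mod 13): since gcd(7, 13) = 1, we get a unique residue mod 91.
    Write x = 5 + 7·t and substitute into x ≡ 2 (mod 13): 7·t ≡ 2 − 5 = -3 (mod 13).
    Reduce coefficients mod 13: 7·t ≡ 10 (mod 13).
    The inverse of 7 mod 13 is 2 (since 7·2 = 14 = 1·13 + 1), so t ≡ 2·10 = 20 ≡ 7 (mod 13).
    Then x = 5 + 7·7 = 54, valid modulo lcm(7, 13) = 91: x ≡ 54 (mod 91).
  Combine with x ≡ 7 (mod 8): since gcd(91, 8) = 1, we get a unique residue mod 728.
    Write x = 54 + 91·t and substitute into x ≡ 7 (mod 8): 91·t ≡ 7 − 54 = -47 (mod 8).
    Reduce coefficients mod 8: 3·t ≡ 1 (mod 8).
    The inverse of 3 mod 8 is 3 (since 3·3 = 9 = 1·8 + 1), so t ≡ 3·1 = 3 ≡ 3 (mod 8).
    Then x = 54 + 91·3 = 327, valid modulo lcm(91, 8) = 728: x ≡ 327 (mod 728).
Verify: 327 mod 7 = 5 ✓, 327 mod 13 = 2 ✓, 327 mod 8 = 7 ✓.

x ≡ 327 (mod 728).


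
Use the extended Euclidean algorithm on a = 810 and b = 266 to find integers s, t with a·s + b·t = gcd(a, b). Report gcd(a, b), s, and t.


Euclidean algorithm on (810, 266) — divide until remainder is 0:
  810 = 3 · 266 + 12
  266 = 22 · 12 + 2
  12 = 6 · 2 + 0
gcd(810, 266) = 2.
Track Bezout coefficients alongside the remainders: start with r₀ = 810 = a·1 + b·0 (s = 1, t = 0) and r₁ = 266 = a·0 + b·1 (s = 0, t = 1); each new remainder r_{k+1} = r_{k-1} − q_k·r_k inherits s_{k+1} = s_{k-1} − q_k·s_k, t_{k+1} = t_{k-1} − q_k·t_k, so r_k = a·s_k + b·t_k at every step:
  q = 3: r = 12, s = 1 − 3·0 = 1, t = 0 − 3·1 = -3  (check: 810·1 + 266·(-3) = 12)
  q = 22: r = 2, s = 0 − 22·1 = -22, t = 1 − 22·(-3) = 67  (check: 810·(-22) + 266·67 = 2)
The row with r = 2 (the gcd) gives the Bezout coefficients s = -22, t = 67.
Result: 810 · (-22) + 266 · (67) = 2.

gcd(810, 266) = 2; s = -22, t = 67 (check: 810·(-22) + 266·67 = 2).


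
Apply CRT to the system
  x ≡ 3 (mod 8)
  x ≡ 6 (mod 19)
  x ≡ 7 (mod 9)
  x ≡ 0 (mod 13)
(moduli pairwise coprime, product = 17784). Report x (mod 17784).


Product of moduli M = 8 · 19 · 9 · 13 = 17784.
Merge one congruence at a time:
  Start: x ≡ 3 (mod 8).
  Combine with x ≡ 6 (mod 19); new modulus lcm = 152.
    Write x = 3 + 8·t and substitute into x ≡ 6 (mod 19): 8·t ≡ 6 − 3 = 3 (mod 19).
    The inverse of 8 mod 19 is 12 (since 8·12 = 96 = 5·19 + 1), so t ≡ 12·3 = 36 ≡ 17 (mod 19).
    Then x = 3 + 8·17 = 139, valid modulo lcm(8, 19) = 152: x ≡ 139 (mod 152).
  Combine with x ≡ 7 (mod 9); new modulus lcm = 1368.
    Write x = 139 + 152·t and substitute into x ≡ 7 (mod 9): 152·t ≡ 7 − 139 = -132 (mod 9).
    Reduce coefficients mod 9: 8·t ≡ 3 (mod 9).
    The inverse of 8 mod 9 is 8 (since 8·8 = 64 = 7·9 + 1), so t ≡ 8·3 = 24 ≡ 6 (mod 9).
    Then x = 139 + 152·6 = 1051, valid modulo lcm(152, 9) = 1368: x ≡ 1051 (mod 1368).
  Combine with x ≡ 0 (mod 13); new modulus lcm = 17784.
    Write x = 1051 + 1368·t and substitute into x ≡ 0 (mod 13): 1368·t ≡ 0 − 1051 = -1051 (mod 13).
    Reduce coefficients mod 13: 3·t ≡ 2 (mod 13).
    The inverse of 3 mod 13 is 9 (since 3·9 = 27 = 2·13 + 1), so t ≡ 9·2 = 18 ≡ 5 (mod 13).
    Then x = 1051 + 1368·5 = 7891, valid modulo lcm(1368, 13) = 17784: x ≡ 7891 (mod 17784).
Verify against each original: 7891 mod 8 = 3, 7891 mod 19 = 6, 7891 mod 9 = 7, 7891 mod 13 = 0.

x ≡ 7891 (mod 17784).


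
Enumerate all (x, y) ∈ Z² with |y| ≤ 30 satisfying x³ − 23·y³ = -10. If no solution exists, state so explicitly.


The equation is x³ - 23y³ = -10. For fixed y, x³ = 23·y³ − 10, so a solution requires the RHS to be a perfect cube.
Strategy: iterate y from -30 to 30, compute RHS = 23·y³ − 10, and check whether it is a (positive or negative) perfect cube.
Check small values of y:
  y = 0: RHS = -10 is not a perfect cube.
  y = 1: RHS = 13 is not a perfect cube.
  y = -1: RHS = -33 is not a perfect cube.
  y = 2: RHS = 174 is not a perfect cube.
  y = -2: RHS = -194 is not a perfect cube.
  y = 3: RHS = 611 is not a perfect cube.
  y = -3: RHS = -631 is not a perfect cube.
Continuing the search up to |y| = 30 finds no solutions either.
No (x, y) in the scanned range satisfies the equation.

No integer solutions with |y| ≤ 30.


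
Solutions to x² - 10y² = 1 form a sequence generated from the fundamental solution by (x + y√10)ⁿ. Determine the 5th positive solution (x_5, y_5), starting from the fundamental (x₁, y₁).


Step 1: Find the fundamental solution (x₁, y₁) of x² - 10y² = 1.
  Expand √10 as a continued fraction. a₀ = ⌊√10⌋ = 3; iterate m_{k+1} = d_k·a_k − m_k, d_{k+1} = (10 − m_{k+1}²)/d_k, a_{k+1} = ⌊(a₀ + m_{k+1})/d_{k+1}⌋ (starting m₀ = 0, d₀ = 1), with convergents p_k = a_k·p_{k-1} + p_{k-2}, q_k = a_k·q_{k-1} + q_{k-2} (p₋₁ = 1, q₋₁ = 0):
  k = 0: a₀ = 3; p₀/q₀ = 3/1; p₀² − 10·q₀² = 9 − 10 = -1.
  k = 1: m = 3, d = 1, a = ⌊(3 + 3)/1⌋ = 6; p/q = (6·3 + 1)/(6·1 + 0) = 19/6; p² − 10·q² = 361 − 360 = 1.
  The first convergent with p² − 10·q² = 1 gives the fundamental solution (x₁, y₁) = (19, 6).
Step 2: Apply the recurrence (x_{n+1}, y_{n+1}) = (x₁x_n + 10y₁y_n, x₁y_n + y₁x_n) repeatedly.
  From (x_1, y_1) = (19, 6): x_2 = 19·19 + 10·6·6 = 721; y_2 = 19·6 + 6·19 = 228.
  From (x_2, y_2) = (721, 228): x_3 = 19·721 + 10·6·228 = 27379; y_3 = 19·228 + 6·721 = 8658.
  From (x_3, y_3) = (27379, 8658): x_4 = 19·27379 + 10·6·8658 = 1039681; y_4 = 19·8658 + 6·27379 = 328776.
  From (x_4, y_4) = (1039681, 328776): x_5 = 19·1039681 + 10·6·328776 = 39480499; y_5 = 19·328776 + 6·1039681 = 12484830.
Step 3: Verify x_5² - 10·y_5² = 1558709801289001 - 1558709801289000 = 1 (should be 1). ✓

(x_1, y_1) = (19, 6); (x_5, y_5) = (39480499, 12484830).


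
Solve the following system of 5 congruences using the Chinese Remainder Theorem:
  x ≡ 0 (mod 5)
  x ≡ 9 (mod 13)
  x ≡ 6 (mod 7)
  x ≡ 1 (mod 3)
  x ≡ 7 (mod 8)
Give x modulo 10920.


Product of moduli M = 5 · 13 · 7 · 3 · 8 = 10920.
Merge one congruence at a time:
  Start: x ≡ 0 (mod 5).
  Combine with x ≡ 9 (mod 13); new modulus lcm = 65.
    Write x = 0 + 5·t and substitute into x ≡ 9 (mod 13): 5·t ≡ 9 − 0 = 9 (mod 13).
    The inverse of 5 mod 13 is 8 (since 5·8 = 40 = 3·13 + 1), so t ≡ 8·9 = 72 ≡ 7 (mod 13).
    Then x = 0 + 5·7 = 35, valid modulo lcm(5, 13) = 65: x ≡ 35 (mod 65).
  Combine with x ≡ 6 (mod 7); new modulus lcm = 455.
    Write x = 35 + 65·t and substitute into x ≡ 6 (mod 7): 65·t ≡ 6 − 35 = -29 (mod 7).
    Reduce coefficients mod 7: 2·t ≡ 6 (mod 7).
    The inverse of 2 mod 7 is 4 (since 2·4 = 8 = 1·7 + 1), so t ≡ 4·6 = 24 ≡ 3 (mod 7).
    Then x = 35 + 65·3 = 230, valid modulo lcm(65, 7) = 455: x ≡ 230 (mod 455).
  Combine with x ≡ 1 (mod 3); new modulus lcm = 1365.
    Write x = 230 + 455·t and substitute into x ≡ 1 (mod 3): 455·t ≡ 1 − 230 = -229 (mod 3).
    Reduce coefficients mod 3: 2·t ≡ 2 (mod 3).
    The inverse of 2 mod 3 is 2 (since 2·2 = 4 = 1·3 + 1), so t ≡ 2·2 = 4 ≡ 1 (mod 3).
    Then x = 230 + 455·1 = 685, valid modulo lcm(455, 3) = 1365: x ≡ 685 (mod 1365).
  Combine with x ≡ 7 (mod 8); new modulus lcm = 10920.
    Write x = 685 + 1365·t and substitute into x ≡ 7 (mod 8): 1365·t ≡ 7 − 685 = -678 (mod 8).
    Reduce coefficients mod 8: 5·t ≡ 2 (mod 8).
    The inverse of 5 mod 8 is 5 (since 5·5 = 25 = 3·8 + 1), so t ≡ 5·2 = 10 ≡ 2 (mod 8).
    Then x = 685 + 1365·2 = 3415, valid modulo lcm(1365, 8) = 10920: x ≡ 3415 (mod 10920).
Verify against each original: 3415 mod 5 = 0, 3415 mod 13 = 9, 3415 mod 7 = 6, 3415 mod 3 = 1, 3415 mod 8 = 7.

x ≡ 3415 (mod 10920).


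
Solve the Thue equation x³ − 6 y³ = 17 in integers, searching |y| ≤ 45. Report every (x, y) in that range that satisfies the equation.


The equation is x³ - 6y³ = 17. For fixed y, x³ = 6·y³ + 17, so a solution requires the RHS to be a perfect cube.
Strategy: iterate y from -45 to 45, compute RHS = 6·y³ + 17, and check whether it is a (positive or negative) perfect cube.
Check small values of y:
  y = 0: RHS = 17 is not a perfect cube.
  y = 1: RHS = 23 is not a perfect cube.
  y = -1: RHS = 11 is not a perfect cube.
  y = 2: RHS = 65 is not a perfect cube.
  y = -2: RHS = -31 is not a perfect cube.
  y = 3: RHS = 179 is not a perfect cube.
  y = -3: RHS = -145 is not a perfect cube.
Continuing the search up to |y| = 45 finds no solutions either.
No (x, y) in the scanned range satisfies the equation.

No integer solutions with |y| ≤ 45.


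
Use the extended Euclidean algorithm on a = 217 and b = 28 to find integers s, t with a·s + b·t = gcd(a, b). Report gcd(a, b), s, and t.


Euclidean algorithm on (217, 28) — divide until remainder is 0:
  217 = 7 · 28 + 21
  28 = 1 · 21 + 7
  21 = 3 · 7 + 0
gcd(217, 28) = 7.
Track Bezout coefficients alongside the remainders: start with r₀ = 217 = a·1 + b·0 (s = 1, t = 0) and r₁ = 28 = a·0 + b·1 (s = 0, t = 1); each new remainder r_{k+1} = r_{k-1} − q_k·r_k inherits s_{k+1} = s_{k-1} − q_k·s_k, t_{k+1} = t_{k-1} − q_k·t_k, so r_k = a·s_k + b·t_k at every step:
  q = 7: r = 21, s = 1 − 7·0 = 1, t = 0 − 7·1 = -7  (check: 217·1 + 28·(-7) = 21)
  q = 1: r = 7, s = 0 − 1·1 = -1, t = 1 − 1·(-7) = 8  (check: 217·(-1) + 28·8 = 7)
The row with r = 7 (the gcd) gives the Bezout coefficients s = -1, t = 8.
Result: 217 · (-1) + 28 · (8) = 7.

gcd(217, 28) = 7; s = -1, t = 8 (check: 217·(-1) + 28·8 = 7).


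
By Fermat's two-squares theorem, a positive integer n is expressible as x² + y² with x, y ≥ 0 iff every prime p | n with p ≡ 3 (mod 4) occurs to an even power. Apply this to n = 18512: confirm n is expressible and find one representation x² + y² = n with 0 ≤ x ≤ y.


Step 1: Factor n = 18512 = 2^4 · 13 · 89.
Step 2: Check the mod-4 condition on each prime factor: 2 = 2 (special); 13 ≡ 1 (mod 4), exponent 1; 89 ≡ 1 (mod 4), exponent 1.
All primes ≡ 3 (mod 4) appear to even exponent (or don't appear), so by the two-squares theorem n IS expressible as a sum of two squares.
Step 3: Build a representation. Group n = k² · m with k = 4 and m = 13 · 89 = 1157 (a product of primes ≡ 1 (mod 4)); a representation of m scales to one of n via (k·x)² + (k·y)² = k²(x² + y²). Each prime p ≡ 1 (mod 4) is itself a sum of two squares; find a² by testing p − a² for a perfect square:
  13: 13 − 1² = 12, 13 − 2² = 9 = 3² ⇒ 13 = 2² + 3².
  89: 89 − 1² = 88, 89 − 2² = 85, 89 − 3² = 80, 89 − 4² = 73, 89 − 5² = 64 = 8² ⇒ 89 = 5² + 8².
  Combine using the Brahmagupta–Fibonacci identity (a² + b²)(c² + d²) = (ac − bd)² + (ad + bc)² = (ac + bd)² + (ad − bc)²:
  13 · 89 = 1157: from (2² + 3²)(5² + 8²), take (2·5 − 3·8, 2·8 + 3·5) = (10 − 24, 16 + 15) = (-14, 31); dropping signs (only squares matter) gives (14, 31); check 14² + 31² = 196 + 961 = 1157 ✓.
  Scale by k = 4: (4·14, 4·31) = (56, 124).
Step 4: Order so x ≤ y and verify: 56² + 124² = 3136 + 15376 = 18512 = n. ✓

n = 18512 = 56² + 124² (one valid representation with x ≤ y).


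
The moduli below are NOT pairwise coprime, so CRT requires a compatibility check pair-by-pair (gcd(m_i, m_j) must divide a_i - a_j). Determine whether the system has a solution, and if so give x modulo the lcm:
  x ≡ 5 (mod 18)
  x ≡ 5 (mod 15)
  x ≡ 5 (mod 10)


Moduli 18, 15, 10 are not pairwise coprime, so CRT works modulo lcm(m_i) when all pairwise compatibility conditions hold.
Pairwise compatibility: gcd(m_i, m_j) must divide a_i - a_j for every pair.
Merge one congruence at a time:
  Start: x ≡ 5 (mod 18).
  Combine with x ≡ 5 (mod 15): gcd(18, 15) = 3; 5 - 5 = 0, which IS divisible by 3, so compatible.
    Write x = 5 + 18·t and substitute into x ≡ 5 (mod 15): 18·t ≡ 5 − 5 = 0 (mod 15).
    Divide the congruence (and modulus) by g = 3: 6·t ≡ 0 (mod 5).
    Reduce coefficients mod 5: 1·t ≡ 0 (mod 5).
    So t ≡ 0 (mod 5).
    Then x = 5 + 18·0 = 5, valid modulo lcm(18, 15) = 90: x ≡ 5 (mod 90).
  Combine with x ≡ 5 (mod 10): gcd(90, 10) = 10; 5 - 5 = 0, which IS divisible by 10, so compatible.
    Write x = 5 + 90·t and substitute into x ≡ 5 (mod 10): 90·t ≡ 5 − 5 = 0 (mod 10).
    Divide the congruence (and modulus) by g = 10: 9·t ≡ 0 (mod 1).
    Modulo 1 every t works; take t = 0.
    Then x = 5 + 90·0 = 5, valid modulo lcm(90, 10) = 90: x ≡ 5 (mod 90).
Verify: 5 mod 18 = 5, 5 mod 15 = 5, 5 mod 10 = 5.

x ≡ 5 (mod 90).


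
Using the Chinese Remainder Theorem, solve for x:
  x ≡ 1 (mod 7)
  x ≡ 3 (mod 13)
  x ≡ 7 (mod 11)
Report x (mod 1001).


Moduli 7, 13, 11 are pairwise coprime; by CRT there is a unique solution modulo M = 7 · 13 · 11 = 1001.
Solve pairwise, accumulating the modulus:
  Start with x ≡ 1 (mod 7).
  Combine with x ≡ 3 (mod 13): since gcd(7, 13) = 1, we get a unique residue mod 91.
    Write x = 1 + 7·t and substitute into x ≡ 3 (mod 13): 7·t ≡ 3 − 1 = 2 (mod 13).
    The inverse of 7 mod 13 is 2 (since 7·2 = 14 = 1·13 + 1), so t ≡ 2·2 = 4 ≡ 4 (mod 13).
    Then x = 1 + 7·4 = 29, valid modulo lcm(7, 13) = 91: x ≡ 29 (mod 91).
  Combine with x ≡ 7 (mod 11): since gcd(91, 11) = 1, we get a unique residue mod 1001.
    Write x = 29 + 91·t and substitute into x ≡ 7 (mod 11): 91·t ≡ 7 − 29 = -22 (mod 11).
    Reduce coefficients mod 11: 3·t ≡ 0 (mod 11).
    The inverse of 3 mod 11 is 4 (since 3·4 = 12 = 1·11 + 1), so t ≡ 4·0 = 0 ≡ 0 (mod 11).
    Then x = 29 + 91·0 = 29, valid modulo lcm(91, 11) = 1001: x ≡ 29 (mod 1001).
Verify: 29 mod 7 = 1 ✓, 29 mod 13 = 3 ✓, 29 mod 11 = 7 ✓.

x ≡ 29 (mod 1001).


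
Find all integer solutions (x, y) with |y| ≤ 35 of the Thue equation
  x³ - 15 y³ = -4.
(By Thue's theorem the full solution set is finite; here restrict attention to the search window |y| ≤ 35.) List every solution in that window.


The equation is x³ - 15y³ = -4. For fixed y, x³ = 15·y³ − 4, so a solution requires the RHS to be a perfect cube.
Strategy: iterate y from -35 to 35, compute RHS = 15·y³ − 4, and check whether it is a (positive or negative) perfect cube.
Check small values of y:
  y = 0: RHS = -4 is not a perfect cube.
  y = 1: RHS = 11 is not a perfect cube.
  y = -1: RHS = -19 is not a perfect cube.
  y = 2: RHS = 116 is not a perfect cube.
  y = -2: RHS = -124 is not a perfect cube.
  y = 3: RHS = 401 is not a perfect cube.
  y = -3: RHS = -409 is not a perfect cube.
Continuing the search up to |y| = 35 finds no solutions either.
No (x, y) in the scanned range satisfies the equation.

No integer solutions with |y| ≤ 35.
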